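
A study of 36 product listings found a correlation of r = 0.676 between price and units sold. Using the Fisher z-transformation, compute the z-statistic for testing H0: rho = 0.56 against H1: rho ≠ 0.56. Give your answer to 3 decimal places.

1.085

z_r = atanh(0.676) = 0.821711,  z_0 = atanh(0.56) = 0.632833
SE = 1/√(n−3) = 1/√33 = 0.174078
z = (z_r − z_0)/SE = (0.821711 − 0.632833) / 0.174078 = 0.188878 / 0.174078 = 1.085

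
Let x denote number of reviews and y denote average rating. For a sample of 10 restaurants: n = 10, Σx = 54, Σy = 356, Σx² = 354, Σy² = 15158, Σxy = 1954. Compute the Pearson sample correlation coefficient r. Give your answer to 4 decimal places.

0.0803

S_xy = nΣxy − ΣxΣy = 10·1954 − 54·356 = 19540 − 19224 = 316
S_xx = nΣx² − (Σx)² = 10·354 − 54² = 3540 − 2916 = 624
S_yy = nΣy² − (Σy)² = 10·15158 − 356² = 151580 − 126736 = 24844
r = S_xy / √(S_xx·S_yy) = 316 / √(624·24844) = 316 / √15502656 = 316 / 3937.3412 = 0.0803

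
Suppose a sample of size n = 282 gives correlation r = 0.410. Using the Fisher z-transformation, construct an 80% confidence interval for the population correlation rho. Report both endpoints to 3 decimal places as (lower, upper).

z_r = atanh(0.410) = 0.435611;  SE = 1/√(n−3) = 1/√279 = 0.059868
z-limits: 0.435611 ± 1.282·0.059868 = 0.435611 ± 0.076751 = [0.358860, 0.512362]
ρ-limits: (tanh 0.358860, tanh 0.512362) = (0.344, 0.472)

(0.344, 0.472)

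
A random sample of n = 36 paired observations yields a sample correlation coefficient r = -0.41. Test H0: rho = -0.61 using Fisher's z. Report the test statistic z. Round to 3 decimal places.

1.570

z_r = atanh(-0.41) = -0.435611,  z_0 = atanh(-0.61) = -0.708921
SE = 1/√(n−3) = 1/√33 = 0.174078
z = (z_r − z_0)/SE = (-0.435611 − (-0.708921)) / 0.174078 = 0.273310 / 0.174078 = 1.570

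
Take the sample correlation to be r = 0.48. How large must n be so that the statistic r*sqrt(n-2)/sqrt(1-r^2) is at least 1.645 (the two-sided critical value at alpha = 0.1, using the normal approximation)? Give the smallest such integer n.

Need r·√(n−2)/√(1−r²) ≥ 1.645
√(n−2) ≥ 1.645·√(1−0.2304) / 0.48 = 1.645·0.877268 / 0.48 = 3.0065
n−2 ≥ 9.0390  ⇒  n ≥ 11.0390
Smallest integer n = 12

12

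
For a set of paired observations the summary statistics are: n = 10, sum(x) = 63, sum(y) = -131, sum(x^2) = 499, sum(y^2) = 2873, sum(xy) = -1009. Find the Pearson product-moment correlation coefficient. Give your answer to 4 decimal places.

S_xy = nΣxy − ΣxΣy = 10·(-1009) − 63·(-131) = -10090 − (-8253) = -1837
S_xx = nΣx² − (Σx)² = 10·499 − 63² = 4990 − 3969 = 1021
S_yy = nΣy² − (Σy)² = 10·2873 − (-131)² = 28730 − 17161 = 11569
r = S_xy / √(S_xx·S_yy) = -1837 / √(1021·11569) = -1837 / √11811949 = -1837 / 3436.8516 = -0.5345

-0.5345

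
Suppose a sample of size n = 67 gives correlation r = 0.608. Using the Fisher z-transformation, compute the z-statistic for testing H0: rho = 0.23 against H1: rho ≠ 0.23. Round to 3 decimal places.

Fisher z: atanh(0.608) = 0.705742, atanh(0.23) = 0.234189
z = (z_r − z_0)·√(n−3) = (0.705742 − 0.234189)·√64 = 0.471553 · 8.000000 = 3.772

3.772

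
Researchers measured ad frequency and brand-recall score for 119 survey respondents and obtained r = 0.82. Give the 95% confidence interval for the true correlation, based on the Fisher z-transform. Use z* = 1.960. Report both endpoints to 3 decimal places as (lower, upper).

Fisher z: z_r = atanh(r) = ½·ln((1+0.82)/(1−0.82)) = 1.156817
SE(z) = 1/√(n−3) = 1/√116 = 0.092848
95% ⇒ z* = 1.960; margin = 1.960·0.092848 = 0.181982
CI on z-scale: (0.974835, 1.338799)
Back-transform: tanh(0.974835) = 0.750821, tanh(1.338799) = 0.871383

(0.751, 0.871)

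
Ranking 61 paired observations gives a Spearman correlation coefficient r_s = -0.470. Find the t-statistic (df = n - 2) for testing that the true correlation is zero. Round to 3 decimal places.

1 − r_s² = 1 − 0.220900 = 0.779100;  √(1−r_s²) = 0.882666
√(n−2) = √59 = 7.681146
t = r_s·√(n−2)/√(1−r_s²) = -0.470 · 7.681146 / 0.882666 = -4.090

-4.090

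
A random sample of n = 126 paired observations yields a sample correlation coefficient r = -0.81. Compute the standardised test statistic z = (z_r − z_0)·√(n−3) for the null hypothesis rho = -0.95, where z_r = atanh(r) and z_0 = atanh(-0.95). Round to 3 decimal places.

Fisher z: atanh(-0.81) = -1.127029, atanh(-0.95) = -1.831781
z = (z_r − z_0)·√(n−3) = (-1.127029 − (-1.831781))·√123 = 0.704752 · 11.090537 = 7.816

7.816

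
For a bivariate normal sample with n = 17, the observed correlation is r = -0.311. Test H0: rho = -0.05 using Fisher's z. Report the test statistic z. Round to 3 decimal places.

Fisher z: atanh(-0.311) = -0.321652, atanh(-0.05) = -0.050042
z = (z_r − z_0)·√(n−3) = (-0.321652 − (-0.050042))·√14 = -0.271610 · 3.741657 = -1.016

-1.016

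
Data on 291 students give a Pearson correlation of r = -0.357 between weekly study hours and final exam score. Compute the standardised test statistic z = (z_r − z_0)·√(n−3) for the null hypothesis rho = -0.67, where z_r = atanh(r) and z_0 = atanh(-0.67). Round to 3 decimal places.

z_r = atanh(-0.357) = -0.373443,  z_0 = atanh(-0.67) = -0.810743
SE = 1/√(n−3) = 1/√288 = 0.058926
z = (z_r − z_0)/SE = (-0.373443 − (-0.810743)) / 0.058926 = 0.437300 / 0.058926 = 7.421

7.421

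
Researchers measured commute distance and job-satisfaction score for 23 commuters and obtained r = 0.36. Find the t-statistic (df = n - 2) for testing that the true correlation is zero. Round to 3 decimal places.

1.768

1 − r² = 1 − 0.1296 = 0.8704;  √(1−r²) = 0.932952
√(n−2) = √21 = 4.582576
t = r·√(n−2)/√(1−r²) = 0.36 · 4.582576 / 0.932952 = 1.768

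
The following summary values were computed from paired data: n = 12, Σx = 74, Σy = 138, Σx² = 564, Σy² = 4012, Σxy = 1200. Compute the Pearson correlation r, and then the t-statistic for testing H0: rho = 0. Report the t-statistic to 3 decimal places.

2.957

Numerator: nΣxy − (Σx)(Σy) = 12·1200 − (74)(138) = 4188
Denominator: √[(nΣx²−(Σx)²)(nΣy²−(Σy)²)]
  nΣx²−(Σx)² = 12·564 − 5476 = 1292;  nΣy²−(Σy)² = 12·4012 − 19044 = 29100
  √(1292·29100) = √37597200 = 6131.6556
r = 4188 / 6131.6556 = 0.6830
t = r·√(n−2)/√(1−r²) = 0.6830·√10 / √(1−0.466489) = 2.159836 / 0.730418 = 2.957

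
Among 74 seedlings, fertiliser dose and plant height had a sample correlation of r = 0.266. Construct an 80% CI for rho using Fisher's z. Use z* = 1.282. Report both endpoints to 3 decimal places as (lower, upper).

Fisher z: z_r = atanh(r) = ½·ln((1+0.266)/(1−0.266)) = 0.272554
SE(z) = 1/√(n−3) = 1/√71 = 0.118678
80% ⇒ z* = 1.282; margin = 1.282·0.118678 = 0.152145
CI on z-scale: (0.120409, 0.424699)
Back-transform: tanh(0.120409) = 0.119830, tanh(0.424699) = 0.400882

(0.120, 0.401)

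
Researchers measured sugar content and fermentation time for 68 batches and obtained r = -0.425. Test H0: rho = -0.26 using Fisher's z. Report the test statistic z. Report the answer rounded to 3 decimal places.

Fisher z: atanh(-0.425) = -0.453779, atanh(-0.26) = -0.266108
z = (z_r − z_0)·√(n−3) = (-0.453779 − (-0.266108))·√65 = -0.187671 · 8.062258 = -1.513

-1.513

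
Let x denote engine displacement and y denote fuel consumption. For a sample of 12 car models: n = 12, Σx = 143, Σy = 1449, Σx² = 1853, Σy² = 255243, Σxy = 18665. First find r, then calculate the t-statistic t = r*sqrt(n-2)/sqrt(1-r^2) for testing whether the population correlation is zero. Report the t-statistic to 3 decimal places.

1.398

S_xy = nΣxy − ΣxΣy = 12·18665 − 143·1449 = 223980 − 207207 = 16773
S_xx = nΣx² − (Σx)² = 12·1853 − 143² = 22236 − 20449 = 1787
S_yy = nΣy² − (Σy)² = 12·255243 − 1449² = 3062916 − 2099601 = 963315
r = S_xy / √(S_xx·S_yy) = 16773 / √(1787·963315) = 16773 / √1721443905 = 16773 / 41490.2869 = 0.4043
t = r·√(n−2)/√(1−r²) = 0.4043·√10 / √(1−0.163458) = 1.278509 / 0.914627 = 1.398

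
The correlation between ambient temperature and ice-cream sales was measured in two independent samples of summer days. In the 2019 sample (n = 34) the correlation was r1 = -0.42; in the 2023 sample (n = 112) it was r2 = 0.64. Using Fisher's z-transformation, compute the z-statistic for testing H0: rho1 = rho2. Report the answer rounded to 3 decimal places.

z1 = atanh(-0.42) = -0.447692,  z2 = atanh(0.64) = 0.758174
SE = √(1/(n1−3) + 1/(n2−3)) = √(1/31 + 1/109) = √(0.0322581 + 0.0091743) = √0.0414324 = 0.203550
z = (z1 − z2)/SE = (-0.447692 − 0.758174) / 0.203550 = -1.205866 / 0.203550 = -5.924

-5.924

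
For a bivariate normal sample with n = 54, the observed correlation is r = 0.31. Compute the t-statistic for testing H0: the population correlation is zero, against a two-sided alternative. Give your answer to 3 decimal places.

2.351

1 − r² = 1 − 0.0961 = 0.9039;  √(1−r²) = 0.950737
√(n−2) = √52 = 7.211103
t = r·√(n−2)/√(1−r²) = 0.31 · 7.211103 / 0.950737 = 2.351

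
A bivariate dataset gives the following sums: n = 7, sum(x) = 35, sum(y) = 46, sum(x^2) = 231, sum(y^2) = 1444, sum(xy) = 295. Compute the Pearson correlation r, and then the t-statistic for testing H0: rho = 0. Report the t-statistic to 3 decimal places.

0.595

Numerator: nΣxy − (Σx)(Σy) = 7·295 − (35)(46) = 455
Denominator: √[(nΣx²−(Σx)²)(nΣy²−(Σy)²)]
  nΣx²−(Σx)² = 7·231 − 1225 = 392;  nΣy²−(Σy)² = 7·1444 − 2116 = 7992
  √(392·7992) = √3132864 = 1769.9898
r = 455 / 1769.9898 = 0.2571
t = r·√(n−2)/√(1−r²) = 0.2571·√5 / √(1−0.066100) = 0.574893 / 0.966385 = 0.595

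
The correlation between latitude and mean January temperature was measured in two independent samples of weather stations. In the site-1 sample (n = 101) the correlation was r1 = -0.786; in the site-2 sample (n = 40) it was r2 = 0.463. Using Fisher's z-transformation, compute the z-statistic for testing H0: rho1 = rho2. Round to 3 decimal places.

z1 = atanh(-0.786) = -1.060879,  z2 = atanh(0.463) = 0.501123
SE = √(1/(n1−3) + 1/(n2−3)) = √(1/98 + 1/37) = √(0.0102041 + 0.0270270) = √0.0372311 = 0.192954
z = (z1 − z2)/SE = (-1.060879 − 0.501123) / 0.192954 = -1.562002 / 0.192954 = -8.095

-8.095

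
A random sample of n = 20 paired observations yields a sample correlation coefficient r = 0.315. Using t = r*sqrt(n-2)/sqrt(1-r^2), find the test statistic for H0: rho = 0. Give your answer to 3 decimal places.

1.408

t = r·√(n−2) / √(1−r²) with r = 0.315, n = 20
  = 0.315·√18 / √(1 − 0.099225)
  = 0.315·4.242641 / 0.949092
  = 1.336432 / 0.949092 = 1.408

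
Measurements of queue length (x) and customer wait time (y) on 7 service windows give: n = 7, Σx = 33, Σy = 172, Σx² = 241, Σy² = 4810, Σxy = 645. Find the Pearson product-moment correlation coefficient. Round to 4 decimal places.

-0.7427

S_xy = nΣxy − ΣxΣy = 7·645 − 33·172 = 4515 − 5676 = -1161
S_xx = nΣx² − (Σx)² = 7·241 − 33² = 1687 − 1089 = 598
S_yy = nΣy² − (Σy)² = 7·4810 − 172² = 33670 − 29584 = 4086
r = S_xy / √(S_xx·S_yy) = -1161 / √(598·4086) = -1161 / √2443428 = -1161 / 1563.1468 = -0.7427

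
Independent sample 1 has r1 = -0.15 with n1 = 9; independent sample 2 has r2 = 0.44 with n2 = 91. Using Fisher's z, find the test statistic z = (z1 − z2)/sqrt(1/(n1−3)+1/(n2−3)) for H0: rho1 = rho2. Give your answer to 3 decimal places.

-1.477

z1 = atanh(-0.15) = -0.151140,  z2 = atanh(0.44) = 0.472231
SE = √(1/(n1−3) + 1/(n2−3)) = √(1/6 + 1/88) = √(0.1666667 + 0.0113636) = √0.1780303 = 0.421936
z = (z1 − z2)/SE = (-0.151140 − 0.472231) / 0.421936 = -0.623371 / 0.421936 = -1.477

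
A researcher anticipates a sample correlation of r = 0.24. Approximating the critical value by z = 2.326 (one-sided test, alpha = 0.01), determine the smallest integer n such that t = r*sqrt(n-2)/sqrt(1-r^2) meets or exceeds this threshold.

91

Need r·√(n−2)/√(1−r²) ≥ 2.326
√(n−2) ≥ 2.326·√(1−0.0576) / 0.24 = 2.326·0.970773 / 0.24 = 9.4084
n−2 ≥ 88.5180  ⇒  n ≥ 90.5180
Smallest integer n = 91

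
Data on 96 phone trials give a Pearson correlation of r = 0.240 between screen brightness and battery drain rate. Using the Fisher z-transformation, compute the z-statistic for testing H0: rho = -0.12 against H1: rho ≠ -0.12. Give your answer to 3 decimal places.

z_r = atanh(0.240) = 0.244774,  z_0 = atanh(-0.12) = -0.120581
SE = 1/√(n−3) = 1/√93 = 0.103695
z = (z_r − z_0)/SE = (0.244774 − (-0.120581)) / 0.103695 = 0.365355 / 0.103695 = 3.523

3.523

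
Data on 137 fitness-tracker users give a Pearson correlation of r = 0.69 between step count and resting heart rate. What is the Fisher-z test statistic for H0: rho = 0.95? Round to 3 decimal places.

Fisher z: atanh(0.69) = 0.847956, atanh(0.95) = 1.831781
z = (z_r − z_0)·√(n−3) = (0.847956 − 1.831781)·√134 = -0.983825 · 11.575837 = -11.389

-11.389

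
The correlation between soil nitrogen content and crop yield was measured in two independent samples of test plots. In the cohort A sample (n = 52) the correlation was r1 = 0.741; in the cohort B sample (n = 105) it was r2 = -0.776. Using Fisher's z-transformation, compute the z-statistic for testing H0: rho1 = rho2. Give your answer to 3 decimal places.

Fisher z-transforms: z1 = atanh(0.741) = 0.952693, z2 = atanh(-0.776) = -1.035236; difference d = 1.987929
Var(d) = 1/49 + 1/102 = 0.0204082 + 0.0098039 = 0.0302121
z = d/√Var(d) = 1.987929 / √0.0302121 = 1.987929 / 0.173816 = 11.437

11.437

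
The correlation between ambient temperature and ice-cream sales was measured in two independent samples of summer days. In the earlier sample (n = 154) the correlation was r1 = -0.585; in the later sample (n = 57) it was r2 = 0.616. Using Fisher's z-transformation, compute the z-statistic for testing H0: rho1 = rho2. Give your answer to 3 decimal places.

-8.757

z1 = atanh(-0.585) = -0.670031,  z2 = atanh(0.616) = 0.718533
SE = √(1/(n1−3) + 1/(n2−3)) = √(1/151 + 1/54) = √(0.0066225 + 0.0185185) = √0.0251410 = 0.158559
z = (z1 − z2)/SE = (-0.670031 − 0.718533) / 0.158559 = -1.388564 / 0.158559 = -8.757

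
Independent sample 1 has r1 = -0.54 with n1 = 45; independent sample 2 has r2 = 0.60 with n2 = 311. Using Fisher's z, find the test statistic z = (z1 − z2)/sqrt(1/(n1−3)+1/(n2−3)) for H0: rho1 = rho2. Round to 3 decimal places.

-7.887

z1 = atanh(-0.54) = -0.604156,  z2 = atanh(0.60) = 0.693147
SE = √(1/(n1−3) + 1/(n2−3)) = √(1/42 + 1/308) = √(0.0238095 + 0.0032468) = √0.0270563 = 0.164488
z = (z1 − z2)/SE = (-0.604156 − 0.693147) / 0.164488 = -1.297303 / 0.164488 = -7.887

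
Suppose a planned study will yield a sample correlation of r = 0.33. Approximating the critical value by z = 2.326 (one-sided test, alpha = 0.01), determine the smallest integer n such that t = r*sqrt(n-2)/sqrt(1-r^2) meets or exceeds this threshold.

r√(n−2)/√(1−r²) ≥ 2.326  ⇔  n−2 ≥ (2.326)²·(1−r²)/r²
(1−r²)/r² = (1−0.1089)/0.1089 = 8.1827
n ≥ 2 + 5.410276·8.1827 = 2 + 44.2707 = 46.2707
⌈46.2707⌉ = 47

47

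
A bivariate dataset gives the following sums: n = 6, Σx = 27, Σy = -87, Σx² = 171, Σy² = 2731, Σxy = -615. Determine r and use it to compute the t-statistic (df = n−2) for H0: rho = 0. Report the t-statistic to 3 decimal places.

-2.961

Numerator: nΣxy − (Σx)(Σy) = 6·(-615) − (27)(-87) = -1341
Denominator: √[(nΣx²−(Σx)²)(nΣy²−(Σy)²)]
  nΣx²−(Σx)² = 6·171 − 729 = 297;  nΣy²−(Σy)² = 6·2731 − 7569 = 8817
  √(297·8817) = √2618649 = 1618.2240
r = -1341 / 1618.2240 = -0.8287
t = r·√(n−2)/√(1−r²) = -0.8287·√4 / √(1−0.686744) = -1.657400 / 0.559693 = -2.961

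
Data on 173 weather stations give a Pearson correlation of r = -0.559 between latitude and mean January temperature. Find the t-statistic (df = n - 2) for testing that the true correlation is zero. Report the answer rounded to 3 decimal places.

-8.816

t = r·√(n−2) / √(1−r²) with r = -0.559, n = 173
  = -0.559·√171 / √(1 − 0.312481)
  = -0.559·13.076697 / 0.829168
  = -7.309874 / 0.829168 = -8.816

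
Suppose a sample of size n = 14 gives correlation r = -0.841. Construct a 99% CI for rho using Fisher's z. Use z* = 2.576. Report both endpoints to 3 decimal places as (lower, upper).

Fisher z: z_r = atanh(r) = ½·ln((1+(-0.841))/(1−(-0.841))) = -1.224580
SE(z) = 1/√(n−3) = 1/√11 = 0.301511
99% ⇒ z* = 2.576; margin = 2.576·0.301511 = 0.776692
CI on z-scale: (-2.001272, -0.447888)
Back-transform: tanh(-2.001272) = -0.964117, tanh(-0.447888) = -0.420161

(-0.964, -0.420)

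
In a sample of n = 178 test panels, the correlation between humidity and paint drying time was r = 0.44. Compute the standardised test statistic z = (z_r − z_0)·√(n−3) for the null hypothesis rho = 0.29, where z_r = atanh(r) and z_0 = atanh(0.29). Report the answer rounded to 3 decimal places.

2.297

Fisher z: atanh(0.44) = 0.472231, atanh(0.29) = 0.298566
z = (z_r − z_0)·√(n−3) = (0.472231 − 0.298566)·√175 = 0.173665 · 13.228757 = 2.297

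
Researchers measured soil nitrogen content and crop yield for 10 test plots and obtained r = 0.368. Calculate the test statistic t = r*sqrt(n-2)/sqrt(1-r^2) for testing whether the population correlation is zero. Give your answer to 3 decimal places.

1.119

1 − r² = 1 − 0.135424 = 0.864576;  √(1−r²) = 0.929826
√(n−2) = √8 = 2.828427
t = r·√(n−2)/√(1−r²) = 0.368 · 2.828427 / 0.929826 = 1.119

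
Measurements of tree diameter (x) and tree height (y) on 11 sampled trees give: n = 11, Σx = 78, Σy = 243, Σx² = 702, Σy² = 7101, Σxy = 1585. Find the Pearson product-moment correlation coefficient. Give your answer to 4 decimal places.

-0.2718

S_xy = nΣxy − ΣxΣy = 11·1585 − 78·243 = 17435 − 18954 = -1519
S_xx = nΣx² − (Σx)² = 11·702 − 78² = 7722 − 6084 = 1638
S_yy = nΣy² − (Σy)² = 11·7101 − 243² = 78111 − 59049 = 19062
r = S_xy / √(S_xx·S_yy) = -1519 / √(1638·19062) = -1519 / √31223556 = -1519 / 5587.8042 = -0.2718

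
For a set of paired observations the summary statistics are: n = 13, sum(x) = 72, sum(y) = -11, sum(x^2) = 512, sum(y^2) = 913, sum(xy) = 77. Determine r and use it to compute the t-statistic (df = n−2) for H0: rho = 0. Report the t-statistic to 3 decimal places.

1.585

Numerator: nΣxy − (Σx)(Σy) = 13·77 − (72)(-11) = 1793
Denominator: √[(nΣx²−(Σx)²)(nΣy²−(Σy)²)]
  nΣx²−(Σx)² = 13·512 − 5184 = 1472;  nΣy²−(Σy)² = 13·913 − 121 = 11748
  √(1472·11748) = √17293056 = 4158.4920
r = 1793 / 4158.4920 = 0.4312
t = r·√(n−2)/√(1−r²) = 0.4312·√11 / √(1−0.185933) = 1.430129 / 0.902257 = 1.585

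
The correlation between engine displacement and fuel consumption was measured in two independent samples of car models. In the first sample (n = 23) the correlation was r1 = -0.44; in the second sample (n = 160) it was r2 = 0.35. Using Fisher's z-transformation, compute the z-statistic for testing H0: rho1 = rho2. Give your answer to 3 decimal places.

Fisher z-transforms: z1 = atanh(-0.44) = -0.472231, z2 = atanh(0.35) = 0.365444; difference d = -0.837675
Var(d) = 1/20 + 1/157 = 0.0500000 + 0.0063694 = 0.0563694
z = d/√Var(d) = -0.837675 / √0.0563694 = -0.837675 / 0.237422 = -3.528

-3.528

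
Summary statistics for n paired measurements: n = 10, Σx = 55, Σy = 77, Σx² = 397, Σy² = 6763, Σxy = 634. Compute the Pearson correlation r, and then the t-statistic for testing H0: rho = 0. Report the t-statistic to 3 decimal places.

0.811

Numerator: nΣxy − (Σx)(Σy) = 10·634 − (55)(77) = 2105
Denominator: √[(nΣx²−(Σx)²)(nΣy²−(Σy)²)]
  nΣx²−(Σx)² = 10·397 − 3025 = 945;  nΣy²−(Σy)² = 10·6763 − 5929 = 61701
  √(945·61701) = √58307445 = 7635.9312
r = 2105 / 7635.9312 = 0.2757
t = r·√(n−2)/√(1−r²) = 0.2757·√8 / √(1−0.076010) = 0.779797 / 0.961244 = 0.811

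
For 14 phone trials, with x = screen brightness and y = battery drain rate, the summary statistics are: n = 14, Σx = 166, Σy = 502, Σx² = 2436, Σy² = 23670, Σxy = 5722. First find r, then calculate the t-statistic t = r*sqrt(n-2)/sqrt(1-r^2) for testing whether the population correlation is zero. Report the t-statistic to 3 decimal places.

-0.495

S_xy = nΣxy − ΣxΣy = 14·5722 − 166·502 = 80108 − 83332 = -3224
S_xx = nΣx² − (Σx)² = 14·2436 − 166² = 34104 − 27556 = 6548
S_yy = nΣy² − (Σy)² = 14·23670 − 502² = 331380 − 252004 = 79376
r = S_xy / √(S_xx·S_yy) = -3224 / √(6548·79376) = -3224 / √519754048 = -3224 / 22798.1150 = -0.1414
t = r·√(n−2)/√(1−r²) = -0.1414·√12 / √(1−0.019994) = -0.489824 / 0.989953 = -0.495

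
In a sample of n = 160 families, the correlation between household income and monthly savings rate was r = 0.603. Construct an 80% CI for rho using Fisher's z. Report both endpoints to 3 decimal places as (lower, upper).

Fisher z: z_r = atanh(r) = ½·ln((1+0.603)/(1−0.603)) = 0.697848
SE(z) = 1/√(n−3) = 1/√157 = 0.079809
80% ⇒ z* = 1.282; margin = 1.282·0.079809 = 0.102315
CI on z-scale: (0.595533, 0.800163)
Back-transform: tanh(0.595533) = 0.533863, tanh(0.800163) = 0.664128

(0.534, 0.664)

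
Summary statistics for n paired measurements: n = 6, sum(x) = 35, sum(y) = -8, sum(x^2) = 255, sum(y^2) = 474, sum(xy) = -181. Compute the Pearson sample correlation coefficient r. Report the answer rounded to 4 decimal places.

Numerator: nΣxy − (Σx)(Σy) = 6·(-181) − (35)(-8) = -806
Denominator: √[(nΣx²−(Σx)²)(nΣy²−(Σy)²)]
  nΣx²−(Σx)² = 6·255 − 1225 = 305;  nΣy²−(Σy)² = 6·474 − 64 = 2780
  √(305·2780) = √847900 = 920.8149
r = -806 / 920.8149 = -0.8753

-0.8753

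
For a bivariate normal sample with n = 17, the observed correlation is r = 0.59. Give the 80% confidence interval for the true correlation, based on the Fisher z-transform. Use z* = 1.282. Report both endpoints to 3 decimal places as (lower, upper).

(0.323, 0.770)

z_r = atanh(0.59) = 0.677666;  SE = 1/√(n−3) = 1/√14 = 0.267261
z-limits: 0.677666 ± 1.282·0.267261 = 0.677666 ± 0.342629 = [0.335037, 1.020295]
ρ-limits: (tanh 0.335037, tanh 1.020295) = (0.323, 0.770)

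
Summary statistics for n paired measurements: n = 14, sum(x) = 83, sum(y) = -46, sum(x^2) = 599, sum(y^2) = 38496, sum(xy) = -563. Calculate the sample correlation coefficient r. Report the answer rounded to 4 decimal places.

S_xy = nΣxy − ΣxΣy = 14·(-563) − 83·(-46) = -7882 − (-3818) = -4064
S_xx = nΣx² − (Σx)² = 14·599 − 83² = 8386 − 6889 = 1497
S_yy = nΣy² − (Σy)² = 14·38496 − (-46)² = 538944 − 2116 = 536828
r = S_xy / √(S_xx·S_yy) = -4064 / √(1497·536828) = -4064 / √803631516 = -4064 / 28348.3953 = -0.1434

-0.1434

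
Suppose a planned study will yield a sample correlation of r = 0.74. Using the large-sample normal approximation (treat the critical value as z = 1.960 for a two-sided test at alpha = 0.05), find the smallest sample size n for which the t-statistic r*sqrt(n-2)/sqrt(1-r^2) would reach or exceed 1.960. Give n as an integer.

6

Need r·√(n−2)/√(1−r²) ≥ 1.960
√(n−2) ≥ 1.960·√(1−0.5476) / 0.74 = 1.960·0.672607 / 0.74 = 1.7815
n−2 ≥ 3.1737  ⇒  n ≥ 5.1737
Smallest integer n = 6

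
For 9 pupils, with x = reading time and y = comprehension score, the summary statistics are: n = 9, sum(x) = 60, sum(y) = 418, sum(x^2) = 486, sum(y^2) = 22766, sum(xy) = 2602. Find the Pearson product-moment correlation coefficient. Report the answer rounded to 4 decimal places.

-0.3439

Numerator: nΣxy − (Σx)(Σy) = 9·2602 − (60)(418) = -1662
Denominator: √[(nΣx²−(Σx)²)(nΣy²−(Σy)²)]
  nΣx²−(Σx)² = 9·486 − 3600 = 774;  nΣy²−(Σy)² = 9·22766 − 174724 = 30170
  √(774·30170) = √23351580 = 4832.3473
r = -1662 / 4832.3473 = -0.3439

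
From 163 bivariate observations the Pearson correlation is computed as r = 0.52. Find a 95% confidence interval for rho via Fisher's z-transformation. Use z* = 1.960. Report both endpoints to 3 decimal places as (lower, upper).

(0.398, 0.624)

z_r = atanh(0.52) = 0.576340;  SE = 1/√(n−3) = 1/√160 = 0.079057
z-limits: 0.576340 ± 1.960·0.079057 = 0.576340 ± 0.154952 = [0.421388, 0.731292]
ρ-limits: (tanh 0.421388, tanh 0.731292) = (0.398, 0.624)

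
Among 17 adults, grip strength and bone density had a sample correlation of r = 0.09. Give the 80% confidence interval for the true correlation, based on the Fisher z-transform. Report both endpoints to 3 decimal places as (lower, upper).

(-0.247, 0.408)

Fisher z: z_r = atanh(r) = ½·ln((1+0.09)/(1−0.09)) = 0.090244
SE(z) = 1/√(n−3) = 1/√14 = 0.267261
80% ⇒ z* = 1.282; margin = 1.282·0.267261 = 0.342629
CI on z-scale: (-0.252385, 0.432873)
Back-transform: tanh(-0.252385) = -0.247159, tanh(0.432873) = 0.407720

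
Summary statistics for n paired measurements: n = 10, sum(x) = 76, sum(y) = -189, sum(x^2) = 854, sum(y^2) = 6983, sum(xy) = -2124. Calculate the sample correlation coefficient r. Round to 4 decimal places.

S_xy = nΣxy − ΣxΣy = 10·(-2124) − 76·(-189) = -21240 − (-14364) = -6876
S_xx = nΣx² − (Σx)² = 10·854 − 76² = 8540 − 5776 = 2764
S_yy = nΣy² − (Σy)² = 10·6983 − (-189)² = 69830 − 35721 = 34109
r = S_xy / √(S_xx·S_yy) = -6876 / √(2764·34109) = -6876 / √94277276 = -6876 / 9709.6486 = -0.7082

-0.7082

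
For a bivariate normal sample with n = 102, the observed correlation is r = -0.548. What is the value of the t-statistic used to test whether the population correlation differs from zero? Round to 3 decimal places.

1 − r² = 1 − 0.300304 = 0.699696;  √(1−r²) = 0.836478
√(n−2) = √100 = 10.000000
t = r·√(n−2)/√(1−r²) = -0.548 · 10.000000 / 0.836478 = -6.551

-6.551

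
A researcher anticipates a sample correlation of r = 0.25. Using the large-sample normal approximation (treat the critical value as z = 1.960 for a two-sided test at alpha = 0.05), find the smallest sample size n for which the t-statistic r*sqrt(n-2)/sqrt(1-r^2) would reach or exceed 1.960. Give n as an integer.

60

Need r·√(n−2)/√(1−r²) ≥ 1.960
√(n−2) ≥ 1.960·√(1−0.0625) / 0.25 = 1.960·0.968246 / 0.25 = 7.5910
n−2 ≥ 57.6233  ⇒  n ≥ 59.6233
Smallest integer n = 60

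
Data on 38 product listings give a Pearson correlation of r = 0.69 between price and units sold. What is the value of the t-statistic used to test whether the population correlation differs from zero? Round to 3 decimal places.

5.720

t = r·√(n−2) / √(1−r²) with r = 0.69, n = 38
  = 0.69·√36 / √(1 − 0.4761)
  = 0.69·6.000000 / 0.723809
  = 4.140000 / 0.723809 = 5.720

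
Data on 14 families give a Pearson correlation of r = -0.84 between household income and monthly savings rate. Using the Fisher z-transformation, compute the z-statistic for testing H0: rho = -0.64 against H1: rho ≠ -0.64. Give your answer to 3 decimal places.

z_r = atanh(-0.84) = -1.221174,  z_0 = atanh(-0.64) = -0.758174
SE = 1/√(n−3) = 1/√11 = 0.301511
z = (z_r − z_0)/SE = (-1.221174 − (-0.758174)) / 0.301511 = -0.463000 / 0.301511 = -1.536

-1.536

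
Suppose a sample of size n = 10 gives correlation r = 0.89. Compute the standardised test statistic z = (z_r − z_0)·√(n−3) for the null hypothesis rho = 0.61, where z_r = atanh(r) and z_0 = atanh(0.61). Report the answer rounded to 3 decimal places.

Fisher z: atanh(0.89) = 1.421926, atanh(0.61) = 0.708921
z = (z_r − z_0)·√(n−3) = (1.421926 − 0.708921)·√7 = 0.713005 · 2.645751 = 1.886

1.886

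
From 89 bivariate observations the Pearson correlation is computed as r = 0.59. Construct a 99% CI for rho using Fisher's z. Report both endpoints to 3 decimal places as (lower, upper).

(0.380, 0.742)

Fisher z: z_r = atanh(r) = ½·ln((1+0.59)/(1−0.59)) = 0.677666
SE(z) = 1/√(n−3) = 1/√86 = 0.107833
99% ⇒ z* = 2.576; margin = 2.576·0.107833 = 0.277778
CI on z-scale: (0.399888, 0.955444)
Back-transform: tanh(0.399888) = 0.379853, tanh(0.955444) = 0.742238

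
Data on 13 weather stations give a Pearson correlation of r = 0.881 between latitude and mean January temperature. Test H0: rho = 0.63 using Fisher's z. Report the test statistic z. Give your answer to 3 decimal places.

z_r = atanh(0.881) = 1.380218,  z_0 = atanh(0.63) = 0.741416
SE = 1/√(n−3) = 1/√10 = 0.316228
z = (z_r − z_0)/SE = (1.380218 − 0.741416) / 0.316228 = 0.638802 / 0.316228 = 2.020

2.020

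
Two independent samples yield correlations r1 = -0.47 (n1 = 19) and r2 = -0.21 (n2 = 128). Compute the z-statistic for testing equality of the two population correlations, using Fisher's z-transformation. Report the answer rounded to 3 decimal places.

-1.118

Fisher z-transforms: z1 = atanh(-0.47) = -0.510070, z2 = atanh(-0.21) = -0.213171; difference d = -0.296899
Var(d) = 1/16 + 1/125 = 0.0625000 + 0.0080000 = 0.0705000
z = d/√Var(d) = -0.296899 / √0.0705000 = -0.296899 / 0.265518 = -1.118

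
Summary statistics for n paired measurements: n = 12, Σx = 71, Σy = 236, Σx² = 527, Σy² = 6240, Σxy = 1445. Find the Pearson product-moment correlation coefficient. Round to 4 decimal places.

Numerator: nΣxy − (Σx)(Σy) = 12·1445 − (71)(236) = 584
Denominator: √[(nΣx²−(Σx)²)(nΣy²−(Σy)²)]
  nΣx²−(Σx)² = 12·527 − 5041 = 1283;  nΣy²−(Σy)² = 12·6240 − 55696 = 19184
  √(1283·19184) = √24613072 = 4961.1563
r = 584 / 4961.1563 = 0.1177

0.1177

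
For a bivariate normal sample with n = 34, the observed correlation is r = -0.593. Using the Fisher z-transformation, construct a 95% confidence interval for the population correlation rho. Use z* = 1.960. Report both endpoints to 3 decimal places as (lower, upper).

(-0.776, -0.319)

z_r = atanh(-0.593) = -0.682281;  SE = 1/√(n−3) = 1/√31 = 0.179605
z-limits: -0.682281 ± 1.960·0.179605 = -0.682281 ± 0.352026 = [-1.034307, -0.330255]
ρ-limits: (tanh -1.034307, tanh -0.330255) = (-0.776, -0.319)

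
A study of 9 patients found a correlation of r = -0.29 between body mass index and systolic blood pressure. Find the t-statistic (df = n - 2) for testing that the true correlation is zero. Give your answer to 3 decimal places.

-0.802

t = r·√(n−2) / √(1−r²) with r = -0.29, n = 9
  = -0.29·√7 / √(1 − 0.0841)
  = -0.29·2.645751 / 0.957027
  = -0.767268 / 0.957027 = -0.802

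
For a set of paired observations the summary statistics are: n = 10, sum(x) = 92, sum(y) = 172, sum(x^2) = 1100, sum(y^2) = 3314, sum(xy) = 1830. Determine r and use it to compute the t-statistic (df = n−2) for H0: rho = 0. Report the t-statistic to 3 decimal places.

S_xy = nΣxy − ΣxΣy = 10·1830 − 92·172 = 18300 − 15824 = 2476
S_xx = nΣx² − (Σx)² = 10·1100 − 92² = 11000 − 8464 = 2536
S_yy = nΣy² − (Σy)² = 10·3314 − 172² = 33140 − 29584 = 3556
r = S_xy / √(S_xx·S_yy) = 2476 / √(2536·3556) = 2476 / √9018016 = 2476 / 3003.0012 = 0.8245
t = r·√(n−2)/√(1−r²) = 0.8245·√8 / √(1−0.679800) = 2.332038 / 0.565862 = 4.121

4.121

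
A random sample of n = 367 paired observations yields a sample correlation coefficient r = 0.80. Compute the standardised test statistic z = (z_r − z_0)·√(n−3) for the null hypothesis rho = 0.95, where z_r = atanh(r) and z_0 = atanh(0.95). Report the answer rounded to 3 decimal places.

z_r = atanh(0.80) = 1.098612,  z_0 = atanh(0.95) = 1.831781
SE = 1/√(n−3) = 1/√364 = 0.052414
z = (z_r − z_0)/SE = (1.098612 − 1.831781) / 0.052414 = -0.733169 / 0.052414 = -13.988

-13.988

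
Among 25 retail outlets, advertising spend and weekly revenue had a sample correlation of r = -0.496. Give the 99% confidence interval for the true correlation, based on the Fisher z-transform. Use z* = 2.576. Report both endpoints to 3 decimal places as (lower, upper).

Fisher z: z_r = atanh(r) = ½·ln((1+(-0.496))/(1−(-0.496))) = -0.543987
SE(z) = 1/√(n−3) = 1/√22 = 0.213201
99% ⇒ z* = 2.576; margin = 2.576·0.213201 = 0.549206
CI on z-scale: (-1.093193, 0.005219)
Back-transform: tanh(-1.093193) = -0.798041, tanh(0.005219) = 0.005219

(-0.798, 0.005)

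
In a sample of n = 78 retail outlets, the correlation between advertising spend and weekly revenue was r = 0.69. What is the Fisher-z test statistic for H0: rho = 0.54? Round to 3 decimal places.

Fisher z: atanh(0.69) = 0.847956, atanh(0.54) = 0.604156
z = (z_r − z_0)·√(n−3) = (0.847956 − 0.604156)·√75 = 0.243800 · 8.660254 = 2.111

2.111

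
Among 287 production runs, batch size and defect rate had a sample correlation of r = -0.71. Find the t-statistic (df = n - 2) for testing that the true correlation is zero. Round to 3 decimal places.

-17.021

t = r·√(n−2) / √(1−r²) with r = -0.71, n = 287
  = -0.71·√285 / √(1 − 0.5041)
  = -0.71·16.881943 / 0.704202
  = -11.986180 / 0.704202 = -17.021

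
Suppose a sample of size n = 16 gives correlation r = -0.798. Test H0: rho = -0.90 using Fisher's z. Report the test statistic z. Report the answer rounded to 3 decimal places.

Fisher z: atanh(-0.798) = -1.093081, atanh(-0.90) = -1.472219
z = (z_r − z_0)·√(n−3) = (-1.093081 − (-1.472219))·√13 = 0.379138 · 3.605551 = 1.367

1.367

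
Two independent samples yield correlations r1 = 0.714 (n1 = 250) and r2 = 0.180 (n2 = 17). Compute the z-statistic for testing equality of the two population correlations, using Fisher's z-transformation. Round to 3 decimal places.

2.596

Fisher z-transforms: z1 = atanh(0.714) = 0.895297, z2 = atanh(0.180) = 0.181983; difference d = 0.713314
Var(d) = 1/247 + 1/14 = 0.0040486 + 0.0714286 = 0.0754772
z = d/√Var(d) = 0.713314 / √0.0754772 = 0.713314 / 0.274731 = 2.596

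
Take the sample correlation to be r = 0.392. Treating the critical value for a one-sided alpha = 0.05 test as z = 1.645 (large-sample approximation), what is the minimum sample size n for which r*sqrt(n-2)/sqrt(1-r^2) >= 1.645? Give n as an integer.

17

Need r·√(n−2)/√(1−r²) ≥ 1.645
√(n−2) ≥ 1.645·√(1−0.153664) / 0.392 = 1.645·0.919965 / 0.392 = 3.8606
n−2 ≥ 14.9042  ⇒  n ≥ 16.9042
Smallest integer n = 17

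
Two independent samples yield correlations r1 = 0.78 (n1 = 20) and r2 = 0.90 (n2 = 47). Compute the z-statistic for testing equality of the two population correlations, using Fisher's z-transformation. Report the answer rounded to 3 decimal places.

-1.495

Fisher z-transforms: z1 = atanh(0.78) = 1.045371, z2 = atanh(0.90) = 1.472219; difference d = -0.426848
Var(d) = 1/17 + 1/44 = 0.0588235 + 0.0227273 = 0.0815508
z = d/√Var(d) = -0.426848 / √0.0815508 = -0.426848 / 0.285571 = -1.495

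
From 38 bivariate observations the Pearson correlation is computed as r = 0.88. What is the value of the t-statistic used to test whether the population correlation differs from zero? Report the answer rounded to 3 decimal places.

t = r·√(n−2) / √(1−r²) with r = 0.88, n = 38
  = 0.88·√36 / √(1 − 0.7744)
  = 0.88·6.000000 / 0.474974
  = 5.280000 / 0.474974 = 11.116

11.116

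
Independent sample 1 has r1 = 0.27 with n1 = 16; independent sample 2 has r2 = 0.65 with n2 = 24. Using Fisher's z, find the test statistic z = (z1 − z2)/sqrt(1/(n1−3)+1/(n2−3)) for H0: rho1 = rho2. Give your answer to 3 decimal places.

-1.412

Fisher z-transforms: z1 = atanh(0.27) = 0.276864, z2 = atanh(0.65) = 0.775299; difference d = -0.498435
Var(d) = 1/13 + 1/21 = 0.0769231 + 0.0476190 = 0.1245421
z = d/√Var(d) = -0.498435 / √0.1245421 = -0.498435 / 0.352905 = -1.412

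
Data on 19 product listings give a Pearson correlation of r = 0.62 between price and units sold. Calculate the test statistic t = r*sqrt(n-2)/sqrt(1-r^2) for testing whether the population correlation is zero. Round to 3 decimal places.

3.258

t = r·√(n−2) / √(1−r²) with r = 0.62, n = 19
  = 0.62·√17 / √(1 − 0.3844)
  = 0.62·4.123106 / 0.784602
  = 2.556326 / 0.784602 = 3.258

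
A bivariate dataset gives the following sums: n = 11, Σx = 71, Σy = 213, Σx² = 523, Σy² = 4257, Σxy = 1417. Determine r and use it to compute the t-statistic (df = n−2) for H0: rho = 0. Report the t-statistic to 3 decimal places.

S_xy = nΣxy − ΣxΣy = 11·1417 − 71·213 = 15587 − 15123 = 464
S_xx = nΣx² − (Σx)² = 11·523 − 71² = 5753 − 5041 = 712
S_yy = nΣy² − (Σy)² = 11·4257 − 213² = 46827 − 45369 = 1458
r = S_xy / √(S_xx·S_yy) = 464 / √(712·1458) = 464 / √1038096 = 464 / 1018.8700 = 0.4554
t = r·√(n−2)/√(1−r²) = 0.4554·√9 / √(1−0.207389) = 1.366200 / 0.890287 = 1.535

1.535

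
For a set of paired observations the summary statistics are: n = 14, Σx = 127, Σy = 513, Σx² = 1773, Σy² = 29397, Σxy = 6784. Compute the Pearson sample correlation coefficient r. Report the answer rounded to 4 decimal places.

Numerator: nΣxy − (Σx)(Σy) = 14·6784 − (127)(513) = 29825
Denominator: √[(nΣx²−(Σx)²)(nΣy²−(Σy)²)]
  nΣx²−(Σx)² = 14·1773 − 16129 = 8693;  nΣy²−(Σy)² = 14·29397 − 263169 = 148389
  √(8693·148389) = √1289945577 = 35915.8124
r = 29825 / 35915.8124 = 0.8304

0.8304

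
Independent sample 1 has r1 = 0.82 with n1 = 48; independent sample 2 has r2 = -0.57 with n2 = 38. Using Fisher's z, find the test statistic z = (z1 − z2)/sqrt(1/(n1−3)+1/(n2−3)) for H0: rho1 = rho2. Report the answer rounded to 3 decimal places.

8.006

Fisher z-transforms: z1 = atanh(0.82) = 1.156817, z2 = atanh(-0.57) = -0.647523; difference d = 1.804340
Var(d) = 1/45 + 1/35 = 0.0222222 + 0.0285714 = 0.0507936
z = d/√Var(d) = 1.804340 / √0.0507936 = 1.804340 / 0.225374 = 8.006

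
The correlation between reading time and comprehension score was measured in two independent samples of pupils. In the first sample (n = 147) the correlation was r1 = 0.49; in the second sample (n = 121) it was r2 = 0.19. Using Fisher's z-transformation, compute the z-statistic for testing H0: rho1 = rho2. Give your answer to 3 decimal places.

z1 = atanh(0.49) = 0.536060,  z2 = atanh(0.19) = 0.192337
SE = √(1/(n1−3) + 1/(n2−3)) = √(1/144 + 1/118) = √(0.0069444 + 0.0084746) = √0.0154190 = 0.124173
z = (z1 − z2)/SE = (0.536060 − 0.192337) / 0.124173 = 0.343723 / 0.124173 = 2.768

2.768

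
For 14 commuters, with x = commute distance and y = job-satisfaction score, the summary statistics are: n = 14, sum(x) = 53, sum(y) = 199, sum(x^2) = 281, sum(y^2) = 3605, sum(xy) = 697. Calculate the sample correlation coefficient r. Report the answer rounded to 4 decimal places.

-0.2256

S_xy = nΣxy − ΣxΣy = 14·697 − 53·199 = 9758 − 10547 = -789
S_xx = nΣx² − (Σx)² = 14·281 − 53² = 3934 − 2809 = 1125
S_yy = nΣy² − (Σy)² = 14·3605 − 199² = 50470 − 39601 = 10869
r = S_xy / √(S_xx·S_yy) = -789 / √(1125·10869) = -789 / √12227625 = -789 / 3496.8021 = -0.2256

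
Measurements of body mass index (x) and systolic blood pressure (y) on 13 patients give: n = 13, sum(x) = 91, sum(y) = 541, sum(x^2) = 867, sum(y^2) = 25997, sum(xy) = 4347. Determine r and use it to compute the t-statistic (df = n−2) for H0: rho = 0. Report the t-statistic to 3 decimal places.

2.660

Numerator: nΣxy − (Σx)(Σy) = 13·4347 − (91)(541) = 7280
Denominator: √[(nΣx²−(Σx)²)(nΣy²−(Σy)²)]
  nΣx²−(Σx)² = 13·867 − 8281 = 2990;  nΣy²−(Σy)² = 13·25997 − 292681 = 45280
  √(2990·45280) = √135387200 = 11635.6005
r = 7280 / 11635.6005 = 0.6257
t = r·√(n−2)/√(1−r²) = 0.6257·√11 / √(1−0.391500) = 2.075212 / 0.780064 = 2.660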